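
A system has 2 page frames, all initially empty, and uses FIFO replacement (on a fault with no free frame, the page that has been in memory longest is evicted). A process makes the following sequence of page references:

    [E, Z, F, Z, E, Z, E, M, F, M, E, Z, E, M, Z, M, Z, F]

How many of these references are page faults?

E: miss, frames {E}
Z: miss, frames {E,Z}
F: miss, evict E, frames {Z,F}
Z: hit
E: miss, evict Z, frames {F,E}
Z: miss, evict F, frames {E,Z}
E: hit
M: miss, evict E, frames {Z,M}
F: miss, evict Z, frames {M,F}
M: hit
E: miss, evict M, frames {F,E}
Z: miss, evict F, frames {E,Z}
E: hit
M: miss, evict E, frames {Z,M}
Z: hit
M: hit
Z: hit
F: miss, evict Z, frames {M,F}
Page faults: 11.

11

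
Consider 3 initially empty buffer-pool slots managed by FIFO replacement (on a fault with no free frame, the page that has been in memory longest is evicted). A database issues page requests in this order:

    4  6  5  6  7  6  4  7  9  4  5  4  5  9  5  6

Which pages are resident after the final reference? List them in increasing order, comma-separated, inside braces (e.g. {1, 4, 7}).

{5, 6, 9}

4 -> miss, frames {4}
6 -> miss, frames {4,6}
5 -> miss, frames {4,6,5}
6 -> hit
7 -> miss, evict 4, frames {6,5,7}
6 -> hit
4 -> miss, evict 6, frames {5,7,4}
7 -> hit
9 -> miss, evict 5, frames {7,4,9}
4 -> hit
5 -> miss, evict 7, frames {4,9,5}
4 -> hit
5 -> hit
9 -> hit
5 -> hit
6 -> miss, evict 4, frames {9,5,6}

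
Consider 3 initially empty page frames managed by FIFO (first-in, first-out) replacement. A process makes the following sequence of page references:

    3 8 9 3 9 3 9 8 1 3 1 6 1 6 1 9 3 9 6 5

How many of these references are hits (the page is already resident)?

12

3: miss, frames [3]
8: miss, frames [3, 8]
9: miss, frames [3, 8, 9]
3: hit
9: hit
3: hit
9: hit
8: hit
1: miss, evict 3, frames [8, 9, 1]
3: miss, evict 8, frames [9, 1, 3]
1: hit
6: miss, evict 9, frames [1, 3, 6]
1: hit
6: hit
1: hit
9: miss, evict 1, frames [3, 6, 9]
3: hit
9: hit
6: hit
5: miss, evict 3, frames [6, 9, 5]
Hits: 12.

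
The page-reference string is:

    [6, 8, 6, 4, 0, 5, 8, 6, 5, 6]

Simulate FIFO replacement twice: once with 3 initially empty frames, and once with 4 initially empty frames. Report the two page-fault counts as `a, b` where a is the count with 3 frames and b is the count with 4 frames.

3 frames: F F . F F F F F . . → 7 faults.
4 frames: F F . F F F . F . . → 6 faults.
6 < 7: adding a frame reduced faults, as is typical.

7, 6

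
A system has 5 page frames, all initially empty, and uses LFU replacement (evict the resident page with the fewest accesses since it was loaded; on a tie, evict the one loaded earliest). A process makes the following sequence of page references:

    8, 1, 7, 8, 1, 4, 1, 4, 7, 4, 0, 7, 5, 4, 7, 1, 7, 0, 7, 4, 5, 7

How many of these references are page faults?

8

8 → miss, frames {8}
1 → miss, frames {8,1}
7 → miss, frames {8,1,7}
8 → hit
1 → hit
4 → miss, frames {8,1,7,4}
1 → hit
4 → hit
7 → hit
4 → hit
0 → miss, frames {8,1,7,4,0}
7 → hit
5 → miss, evict 0, frames {8,1,7,4,5}
4 → hit
7 → hit
1 → hit
7 → hit
0 → miss, evict 5, frames {8,1,7,4,0}
7 → hit
4 → hit
5 → miss, evict 0, frames {8,1,7,4,5}
7 → hit
Page faults: 8.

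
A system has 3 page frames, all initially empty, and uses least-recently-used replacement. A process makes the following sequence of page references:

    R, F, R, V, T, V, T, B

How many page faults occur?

5

R → miss, frames {R}
F → miss, frames {R,F}
R → hit
V → miss, frames {F,R,V}
T → miss, evict F, frames {R,V,T}
V → hit
T → hit
B → miss, evict R, frames {V,T,B}
Page faults: 5.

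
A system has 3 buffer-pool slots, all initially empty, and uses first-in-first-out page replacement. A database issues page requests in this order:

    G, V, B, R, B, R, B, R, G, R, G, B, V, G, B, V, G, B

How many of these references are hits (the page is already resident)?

11

G: fault, frames {G}
V: fault, frames {G,V}
B: fault, frames {G,V,B}
R: fault, evict G, frames {V,B,R}
B: hit
R: hit
B: hit
R: hit
G: fault, evict V, frames {B,R,G}
R: hit
G: hit
B: hit
V: fault, evict B, frames {R,G,V}
G: hit
B: fault, evict R, frames {G,V,B}
V: hit
G: hit
B: hit
Hits: 11.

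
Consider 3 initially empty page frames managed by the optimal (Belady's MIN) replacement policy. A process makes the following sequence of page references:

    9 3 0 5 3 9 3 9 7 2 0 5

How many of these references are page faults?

7

9 → miss, frames {9}
3 → miss, frames {9,3}
0 → miss, frames {9,3,0}
5 → miss, evict 0, frames {9,3,5}
3 → hit
9 → hit
3 → hit
9 → hit
7 → miss, evict 3, frames {9,5,7}
2 → miss, evict 7, frames {9,5,2}
0 → miss, evict 2, frames {9,5,0}
5 → hit
Page faults: 7.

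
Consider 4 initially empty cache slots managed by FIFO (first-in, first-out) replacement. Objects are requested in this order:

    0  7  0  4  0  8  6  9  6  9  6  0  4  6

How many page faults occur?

0 → miss, frames (0)
7 → miss, frames (0 7)
0 → hit
4 → miss, frames (0 7 4)
0 → hit
8 → miss, frames (0 7 4 8)
6 → miss, evict 0, frames (7 4 8 6)
9 → miss, evict 7, frames (4 8 6 9)
6 → hit
9 → hit
6 → hit
0 → miss, evict 4, frames (8 6 9 0)
4 → miss, evict 8, frames (6 9 0 4)
6 → hit
Page faults: 8.

8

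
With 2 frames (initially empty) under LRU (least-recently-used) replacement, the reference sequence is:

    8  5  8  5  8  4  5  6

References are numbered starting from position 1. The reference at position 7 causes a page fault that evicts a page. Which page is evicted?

8

pos 1: 8 -> miss, frames (8)
pos 2: 5 -> miss, frames (8 5)
pos 3: 8 -> hit
pos 4: 5 -> hit
pos 5: 8 -> hit
pos 6: 4 -> miss, evict 5, frames (8 4)
pos 7: 5 -> miss, evict 8, frames (4 5)
At position 7, page 8 is evicted.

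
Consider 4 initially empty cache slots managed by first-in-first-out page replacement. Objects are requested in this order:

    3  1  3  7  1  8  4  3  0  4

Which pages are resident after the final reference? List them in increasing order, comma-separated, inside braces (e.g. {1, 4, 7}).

3: fault, frames (3)
1: fault, frames (3 1)
3: hit
7: fault, frames (3 1 7)
1: hit
8: fault, frames (3 1 7 8)
4: fault, evict 3, frames (1 7 8 4)
3: fault, evict 1, frames (7 8 4 3)
0: fault, evict 7, frames (8 4 3 0)
4: hit

{0, 3, 4, 8}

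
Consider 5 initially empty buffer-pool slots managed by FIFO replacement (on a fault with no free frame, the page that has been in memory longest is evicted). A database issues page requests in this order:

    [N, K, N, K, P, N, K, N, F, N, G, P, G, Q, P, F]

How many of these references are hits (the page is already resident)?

10

N → fault, frames (N)
K → fault, frames (N K)
N → hit
K → hit
P → fault, frames (N K P)
N → hit
K → hit
N → hit
F → fault, frames (N K P F)
N → hit
G → fault, frames (N K P F G)
P → hit
G → hit
Q → fault, evict N, frames (K P F G Q)
P → hit
F → hit
Hits: 10.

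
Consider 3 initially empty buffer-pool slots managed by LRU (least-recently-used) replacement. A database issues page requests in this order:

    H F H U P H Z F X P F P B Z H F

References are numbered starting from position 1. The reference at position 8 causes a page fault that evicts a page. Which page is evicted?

P

pos 1: H → fault, frames {H}
pos 2: F → fault, frames {H,F}
pos 3: H → hit
pos 4: U → fault, frames {F,H,U}
pos 5: P → fault, evict F, frames {H,U,P}
pos 6: H → hit
pos 7: Z → fault, evict U, frames {P,H,Z}
pos 8: F → fault, evict P, frames {H,Z,F}
At position 8, page P is evicted.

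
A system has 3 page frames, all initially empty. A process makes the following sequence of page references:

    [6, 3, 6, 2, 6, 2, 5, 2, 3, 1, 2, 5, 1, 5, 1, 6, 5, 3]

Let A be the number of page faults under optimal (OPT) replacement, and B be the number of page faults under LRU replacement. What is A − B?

-2

Under OPT: F F . F . . F . . F . . . . . F . F → 7 faults.
Under LRU: F F . F . . F . F F . F . . . F . F → 9 faults.
A − B = 7 − 9 = -2.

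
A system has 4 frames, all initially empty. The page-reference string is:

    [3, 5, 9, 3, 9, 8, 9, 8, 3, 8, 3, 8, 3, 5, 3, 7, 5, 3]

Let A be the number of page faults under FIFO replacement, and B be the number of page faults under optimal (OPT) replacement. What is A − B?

Under FIFO: F F F . . F . . . . . . . . . F . F → 6 faults.
Under OPT: F F F . . F . . . . . . . . . F . . → 5 faults.
A − B = 6 − 5 = 1.

1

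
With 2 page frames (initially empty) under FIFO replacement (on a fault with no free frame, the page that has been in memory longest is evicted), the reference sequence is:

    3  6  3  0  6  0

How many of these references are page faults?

3 → fault, frames (3)
6 → fault, frames (3 6)
3 → hit
0 → fault, evict 3, frames (6 0)
6 → hit
0 → hit
Page faults: 3.

3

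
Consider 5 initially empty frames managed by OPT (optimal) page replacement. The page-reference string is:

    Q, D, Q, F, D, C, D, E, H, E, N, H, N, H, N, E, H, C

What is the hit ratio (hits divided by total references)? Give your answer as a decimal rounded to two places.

0.61

Q: miss, frames {Q}
D: miss, frames {Q,D}
Q: hit
F: miss, frames {Q,D,F}
D: hit
C: miss, frames {Q,D,F,C}
D: hit
E: miss, frames {Q,D,F,C,E}
H: miss, evict F, frames {Q,D,C,E,H}
E: hit
N: miss, evict D, frames {Q,C,E,H,N}
H: hit
N: hit
H: hit
N: hit
E: hit
H: hit
C: hit
Hits: 11 of 18 references → 11/18 = 0.6111.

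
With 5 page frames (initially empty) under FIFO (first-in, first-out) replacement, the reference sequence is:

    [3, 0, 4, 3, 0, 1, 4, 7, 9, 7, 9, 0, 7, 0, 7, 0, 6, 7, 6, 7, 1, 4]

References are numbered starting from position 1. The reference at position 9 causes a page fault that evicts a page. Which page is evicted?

3

pos 1: 3 -> miss, frames {3}
pos 2: 0 -> miss, frames {3,0}
pos 3: 4 -> miss, frames {3,0,4}
pos 4: 3 -> hit
pos 5: 0 -> hit
pos 6: 1 -> miss, frames {3,0,4,1}
pos 7: 4 -> hit
pos 8: 7 -> miss, frames {3,0,4,1,7}
pos 9: 9 -> miss, evict 3, frames {0,4,1,7,9}
At position 9, page 3 is evicted.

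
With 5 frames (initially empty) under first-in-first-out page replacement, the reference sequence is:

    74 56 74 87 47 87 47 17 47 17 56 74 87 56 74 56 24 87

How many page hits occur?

74: fault, frames [74]
56: fault, frames [74, 56]
74: hit
87: fault, frames [74, 56, 87]
47: fault, frames [74, 56, 87, 47]
87: hit
47: hit
17: fault, frames [74, 56, 87, 47, 17]
47: hit
17: hit
56: hit
74: hit
87: hit
56: hit
74: hit
56: hit
24: fault, evict 74, frames [56, 87, 47, 17, 24]
87: hit
Hits: 12.

12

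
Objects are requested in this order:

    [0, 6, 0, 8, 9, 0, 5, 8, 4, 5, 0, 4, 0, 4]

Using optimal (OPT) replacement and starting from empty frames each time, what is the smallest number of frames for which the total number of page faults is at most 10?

2

f=1: 14 faults
f=2: 8 faults
f=3: 6 faults
f=4: 6 faults
f=5: 6 faults
f=6: 6 faults
Smallest f with faults ≤ 10 is 2.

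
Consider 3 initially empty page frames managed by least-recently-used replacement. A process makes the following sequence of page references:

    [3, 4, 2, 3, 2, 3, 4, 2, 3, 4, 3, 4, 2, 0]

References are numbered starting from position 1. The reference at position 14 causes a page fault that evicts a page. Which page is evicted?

pos 1: 3: miss, frames [3]
pos 2: 4: miss, frames [3, 4]
pos 3: 2: miss, frames [3, 4, 2]
pos 4: 3: hit
pos 5: 2: hit
pos 6: 3: hit
pos 7: 4: hit
pos 8: 2: hit
pos 9: 3: hit
pos 10: 4: hit
pos 11: 3: hit
pos 12: 4: hit
pos 13: 2: hit
pos 14: 0: miss, evict 3, frames [4, 2, 0]
At position 14, page 3 is evicted.

3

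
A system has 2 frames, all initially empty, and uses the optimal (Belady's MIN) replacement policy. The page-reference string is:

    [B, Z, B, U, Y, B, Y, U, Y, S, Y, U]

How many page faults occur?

B -> miss, frames (B)
Z -> miss, frames (B Z)
B -> hit
U -> miss, evict Z, frames (B U)
Y -> miss, evict U, frames (B Y)
B -> hit
Y -> hit
U -> miss, evict B, frames (Y U)
Y -> hit
S -> miss, evict U, frames (Y S)
Y -> hit
U -> miss, evict S, frames (Y U)
Page faults: 7.

7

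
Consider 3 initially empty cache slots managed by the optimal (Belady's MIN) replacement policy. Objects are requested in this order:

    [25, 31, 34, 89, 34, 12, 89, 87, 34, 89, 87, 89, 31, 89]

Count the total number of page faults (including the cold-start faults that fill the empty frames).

7

25 -> miss, frames [25]
31 -> miss, frames [25, 31]
34 -> miss, frames [25, 31, 34]
89 -> miss, evict 25, frames [31, 34, 89]
34 -> hit
12 -> miss, evict 31, frames [34, 89, 12]
89 -> hit
87 -> miss, evict 12, frames [34, 89, 87]
34 -> hit
89 -> hit
87 -> hit
89 -> hit
31 -> miss, evict 87, frames [34, 89, 31]
89 -> hit
Page faults: 7.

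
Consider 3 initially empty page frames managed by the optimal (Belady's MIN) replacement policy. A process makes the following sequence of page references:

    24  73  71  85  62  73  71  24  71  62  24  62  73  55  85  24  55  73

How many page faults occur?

24 -> fault, frames (24)
73 -> fault, frames (24 73)
71 -> fault, frames (24 73 71)
85 -> fault, evict 24, frames (73 71 85)
62 -> fault, evict 85, frames (73 71 62)
73 -> hit
71 -> hit
24 -> fault, evict 73, frames (71 62 24)
71 -> hit
62 -> hit
24 -> hit
62 -> hit
73 -> fault, evict 62, frames (71 24 73)
55 -> fault, evict 71, frames (24 73 55)
85 -> fault, evict 73, frames (24 55 85)
24 -> hit
55 -> hit
73 -> fault, evict 85, frames (24 55 73)
Page faults: 10.

10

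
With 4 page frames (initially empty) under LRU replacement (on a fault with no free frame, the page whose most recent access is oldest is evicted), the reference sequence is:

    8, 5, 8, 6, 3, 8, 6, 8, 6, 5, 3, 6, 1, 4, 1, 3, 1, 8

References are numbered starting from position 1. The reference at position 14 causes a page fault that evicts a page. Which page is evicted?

pos 1: 8 -> miss, frames [8]
pos 2: 5 -> miss, frames [8, 5]
pos 3: 8 -> hit
pos 4: 6 -> miss, frames [5, 8, 6]
pos 5: 3 -> miss, frames [5, 8, 6, 3]
pos 6: 8 -> hit
pos 7: 6 -> hit
pos 8: 8 -> hit
pos 9: 6 -> hit
pos 10: 5 -> hit
pos 11: 3 -> hit
pos 12: 6 -> hit
pos 13: 1 -> miss, evict 8, frames [5, 3, 6, 1]
pos 14: 4 -> miss, evict 5, frames [3, 6, 1, 4]
At position 14, page 5 is evicted.

5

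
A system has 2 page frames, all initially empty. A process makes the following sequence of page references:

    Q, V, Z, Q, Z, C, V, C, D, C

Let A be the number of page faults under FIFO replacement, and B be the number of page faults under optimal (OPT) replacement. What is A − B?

Under FIFO: F F F F . F F . F F → 8 faults.
Under OPT: F F F . . F F . F . → 6 faults.
A − B = 8 − 6 = 2.

2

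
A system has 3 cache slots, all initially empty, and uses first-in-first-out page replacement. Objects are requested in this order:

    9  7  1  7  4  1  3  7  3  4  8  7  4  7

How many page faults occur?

8

9 -> fault, frames {9}
7 -> fault, frames {9,7}
1 -> fault, frames {9,7,1}
7 -> hit
4 -> fault, evict 9, frames {7,1,4}
1 -> hit
3 -> fault, evict 7, frames {1,4,3}
7 -> fault, evict 1, frames {4,3,7}
3 -> hit
4 -> hit
8 -> fault, evict 4, frames {3,7,8}
7 -> hit
4 -> fault, evict 3, frames {7,8,4}
7 -> hit
Page faults: 8.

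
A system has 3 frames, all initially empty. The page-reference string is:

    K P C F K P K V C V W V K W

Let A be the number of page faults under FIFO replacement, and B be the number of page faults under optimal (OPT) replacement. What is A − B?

3

Under FIFO: F F F F F F . F F . F . F . → 10 faults.
Under OPT: F F F F . . . F F . F . . . → 7 faults.
A − B = 10 − 7 = 3.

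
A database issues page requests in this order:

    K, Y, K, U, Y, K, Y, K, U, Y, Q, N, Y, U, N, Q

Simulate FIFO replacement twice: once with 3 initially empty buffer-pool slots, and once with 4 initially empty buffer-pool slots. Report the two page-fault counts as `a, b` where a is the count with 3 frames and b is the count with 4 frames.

3 frames: F F . F . . . . . . F F F F . F → 8 faults.
4 frames: F F . F . . . . . . F F . . . . → 5 faults.
5 < 8: adding a frame reduced faults, as is typical.

8, 5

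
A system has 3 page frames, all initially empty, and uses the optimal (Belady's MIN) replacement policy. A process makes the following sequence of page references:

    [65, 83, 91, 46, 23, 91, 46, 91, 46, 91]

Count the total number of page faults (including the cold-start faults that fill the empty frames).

5

65: fault, frames (65)
83: fault, frames (65 83)
91: fault, frames (65 83 91)
46: fault, evict 83, frames (65 91 46)
23: fault, evict 65, frames (91 46 23)
91: hit
46: hit
91: hit
46: hit
91: hit
Page faults: 5.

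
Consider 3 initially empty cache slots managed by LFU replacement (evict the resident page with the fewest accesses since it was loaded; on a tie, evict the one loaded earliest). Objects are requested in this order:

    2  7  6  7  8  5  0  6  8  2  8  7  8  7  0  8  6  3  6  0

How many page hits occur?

6

2 -> miss, frames {2}
7 -> miss, frames {2,7}
6 -> miss, frames {2,7,6}
7 -> hit
8 -> miss, evict 2, frames {7,6,8}
5 -> miss, evict 6, frames {7,8,5}
0 -> miss, evict 8, frames {7,5,0}
6 -> miss, evict 5, frames {7,0,6}
8 -> miss, evict 0, frames {7,6,8}
2 -> miss, evict 6, frames {7,8,2}
8 -> hit
7 -> hit
8 -> hit
7 -> hit
0 -> miss, evict 2, frames {7,8,0}
8 -> hit
6 -> miss, evict 0, frames {7,8,6}
3 -> miss, evict 6, frames {7,8,3}
6 -> miss, evict 3, frames {7,8,6}
0 -> miss, evict 6, frames {7,8,0}
Hits: 6.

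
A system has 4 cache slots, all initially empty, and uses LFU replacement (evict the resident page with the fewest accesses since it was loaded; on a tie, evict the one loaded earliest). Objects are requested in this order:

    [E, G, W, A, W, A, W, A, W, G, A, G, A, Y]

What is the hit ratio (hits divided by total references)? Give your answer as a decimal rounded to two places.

E → miss, frames (E)
G → miss, frames (E G)
W → miss, frames (E G W)
A → miss, frames (E G W A)
W → hit
A → hit
W → hit
A → hit
W → hit
G → hit
A → hit
G → hit
A → hit
Y → miss, evict E, frames (G W A Y)
Hits: 9 of 14 references → 9/14 = 0.6429.

0.64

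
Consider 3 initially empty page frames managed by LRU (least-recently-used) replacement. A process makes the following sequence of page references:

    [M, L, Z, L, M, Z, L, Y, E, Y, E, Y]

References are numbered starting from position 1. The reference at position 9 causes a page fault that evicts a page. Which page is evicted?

pos 1: M: miss, frames [M]
pos 2: L: miss, frames [M, L]
pos 3: Z: miss, frames [M, L, Z]
pos 4: L: hit
pos 5: M: hit
pos 6: Z: hit
pos 7: L: hit
pos 8: Y: miss, evict M, frames [Z, L, Y]
pos 9: E: miss, evict Z, frames [L, Y, E]
At position 9, page Z is evicted.

Z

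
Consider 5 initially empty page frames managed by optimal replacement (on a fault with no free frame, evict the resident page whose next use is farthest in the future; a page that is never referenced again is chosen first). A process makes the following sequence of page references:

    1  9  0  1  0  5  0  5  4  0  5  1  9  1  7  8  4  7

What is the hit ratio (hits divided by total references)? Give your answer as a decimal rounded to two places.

0.61

1: fault, frames (1)
9: fault, frames (1 9)
0: fault, frames (1 9 0)
1: hit
0: hit
5: fault, frames (1 9 0 5)
0: hit
5: hit
4: fault, frames (1 9 0 5 4)
0: hit
5: hit
1: hit
9: hit
1: hit
7: fault, evict 5, frames (1 9 0 4 7)
8: fault, evict 0, frames (1 9 4 7 8)
4: hit
7: hit
Hits: 11 of 18 references → 11/18 = 0.6111.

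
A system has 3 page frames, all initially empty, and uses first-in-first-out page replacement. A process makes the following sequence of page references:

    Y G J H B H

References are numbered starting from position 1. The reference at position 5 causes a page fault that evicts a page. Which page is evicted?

G

pos 1: Y -> fault, frames {Y}
pos 2: G -> fault, frames {Y,G}
pos 3: J -> fault, frames {Y,G,J}
pos 4: H -> fault, evict Y, frames {G,J,H}
pos 5: B -> fault, evict G, frames {J,H,B}
At position 5, page G is evicted.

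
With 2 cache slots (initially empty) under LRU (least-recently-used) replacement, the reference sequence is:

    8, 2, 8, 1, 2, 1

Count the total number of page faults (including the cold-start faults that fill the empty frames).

8 -> fault, frames {8}
2 -> fault, frames {8,2}
8 -> hit
1 -> fault, evict 2, frames {8,1}
2 -> fault, evict 8, frames {1,2}
1 -> hit
Page faults: 4.

4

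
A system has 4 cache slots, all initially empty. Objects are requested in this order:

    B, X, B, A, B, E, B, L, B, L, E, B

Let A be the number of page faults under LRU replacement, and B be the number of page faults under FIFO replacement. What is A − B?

-1

Under LRU: F F . F . F . F . . . . → 5 faults.
Under FIFO: F F . F . F . F F . . . → 6 faults.
A − B = 5 − 6 = -1.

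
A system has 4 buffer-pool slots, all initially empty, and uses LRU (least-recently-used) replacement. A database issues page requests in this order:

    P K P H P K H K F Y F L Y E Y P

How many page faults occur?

P -> fault, frames {P}
K -> fault, frames {P,K}
P -> hit
H -> fault, frames {K,P,H}
P -> hit
K -> hit
H -> hit
K -> hit
F -> fault, frames {P,H,K,F}
Y -> fault, evict P, frames {H,K,F,Y}
F -> hit
L -> fault, evict H, frames {K,Y,F,L}
Y -> hit
E -> fault, evict K, frames {F,L,Y,E}
Y -> hit
P -> fault, evict F, frames {L,E,Y,P}
Page faults: 8.

8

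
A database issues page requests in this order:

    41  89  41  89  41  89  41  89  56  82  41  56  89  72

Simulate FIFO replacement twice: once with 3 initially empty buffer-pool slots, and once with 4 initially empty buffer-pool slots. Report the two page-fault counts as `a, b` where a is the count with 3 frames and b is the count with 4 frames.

3 frames: F F . . . . . . F F F . F F → 7 faults.
4 frames: F F . . . . . . F F . . . F → 5 faults.
5 < 7: adding a frame reduced faults, as is typical.

7, 5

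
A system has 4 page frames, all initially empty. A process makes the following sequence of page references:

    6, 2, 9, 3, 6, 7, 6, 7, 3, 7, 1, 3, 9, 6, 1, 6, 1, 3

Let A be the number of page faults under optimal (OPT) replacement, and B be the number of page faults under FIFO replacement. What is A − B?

-3

Under OPT: F F F F . F . . . . F . . . . . . . → 6 faults.
Under FIFO: F F F F . F F . . . F . F . . . . F → 9 faults.
A − B = 6 − 9 = -3.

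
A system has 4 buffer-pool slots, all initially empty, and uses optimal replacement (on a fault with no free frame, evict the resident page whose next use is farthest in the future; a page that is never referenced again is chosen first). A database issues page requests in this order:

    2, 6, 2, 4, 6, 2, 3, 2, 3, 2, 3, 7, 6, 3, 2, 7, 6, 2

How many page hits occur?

2: fault, frames (2)
6: fault, frames (2 6)
2: hit
4: fault, frames (2 6 4)
6: hit
2: hit
3: fault, frames (2 6 4 3)
2: hit
3: hit
2: hit
3: hit
7: fault, evict 4, frames (2 6 3 7)
6: hit
3: hit
2: hit
7: hit
6: hit
2: hit
Hits: 13.

13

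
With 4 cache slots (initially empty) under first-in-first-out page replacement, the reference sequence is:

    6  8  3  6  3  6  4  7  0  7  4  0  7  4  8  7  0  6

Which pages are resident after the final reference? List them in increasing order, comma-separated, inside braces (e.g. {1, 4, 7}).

{0, 6, 7, 8}

6 -> miss, frames [6]
8 -> miss, frames [6, 8]
3 -> miss, frames [6, 8, 3]
6 -> hit
3 -> hit
6 -> hit
4 -> miss, frames [6, 8, 3, 4]
7 -> miss, evict 6, frames [8, 3, 4, 7]
0 -> miss, evict 8, frames [3, 4, 7, 0]
7 -> hit
4 -> hit
0 -> hit
7 -> hit
4 -> hit
8 -> miss, evict 3, frames [4, 7, 0, 8]
7 -> hit
0 -> hit
6 -> miss, evict 4, frames [7, 0, 8, 6]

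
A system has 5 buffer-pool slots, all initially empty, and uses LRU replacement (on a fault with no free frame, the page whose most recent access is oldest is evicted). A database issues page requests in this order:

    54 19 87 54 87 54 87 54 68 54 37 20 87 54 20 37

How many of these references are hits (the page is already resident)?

54 → miss, frames [54]
19 → miss, frames [54, 19]
87 → miss, frames [54, 19, 87]
54 → hit
87 → hit
54 → hit
87 → hit
54 → hit
68 → miss, frames [19, 87, 54, 68]
54 → hit
37 → miss, frames [19, 87, 68, 54, 37]
20 → miss, evict 19, frames [87, 68, 54, 37, 20]
87 → hit
54 → hit
20 → hit
37 → hit
Hits: 10.

10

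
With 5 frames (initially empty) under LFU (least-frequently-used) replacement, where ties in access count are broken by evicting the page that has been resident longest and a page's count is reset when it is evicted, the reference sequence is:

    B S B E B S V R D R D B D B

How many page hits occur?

8

B -> miss, frames (B)
S -> miss, frames (B S)
B -> hit
E -> miss, frames (B S E)
B -> hit
S -> hit
V -> miss, frames (B S E V)
R -> miss, frames (B S E V R)
D -> miss, evict E, frames (B S V R D)
R -> hit
D -> hit
B -> hit
D -> hit
B -> hit
Hits: 8.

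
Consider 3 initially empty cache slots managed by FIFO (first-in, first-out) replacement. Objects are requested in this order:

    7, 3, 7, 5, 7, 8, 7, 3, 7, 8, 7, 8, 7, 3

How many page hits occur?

8

7: fault, frames (7)
3: fault, frames (7 3)
7: hit
5: fault, frames (7 3 5)
7: hit
8: fault, evict 7, frames (3 5 8)
7: fault, evict 3, frames (5 8 7)
3: fault, evict 5, frames (8 7 3)
7: hit
8: hit
7: hit
8: hit
7: hit
3: hit
Hits: 8.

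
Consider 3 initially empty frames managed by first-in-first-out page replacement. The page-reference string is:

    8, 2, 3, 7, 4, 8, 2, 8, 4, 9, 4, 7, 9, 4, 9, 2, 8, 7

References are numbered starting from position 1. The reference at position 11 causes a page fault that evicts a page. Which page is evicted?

8

pos 1: 8 -> miss, frames (8)
pos 2: 2 -> miss, frames (8 2)
pos 3: 3 -> miss, frames (8 2 3)
pos 4: 7 -> miss, evict 8, frames (2 3 7)
pos 5: 4 -> miss, evict 2, frames (3 7 4)
pos 6: 8 -> miss, evict 3, frames (7 4 8)
pos 7: 2 -> miss, evict 7, frames (4 8 2)
pos 8: 8 -> hit
pos 9: 4 -> hit
pos 10: 9 -> miss, evict 4, frames (8 2 9)
pos 11: 4 -> miss, evict 8, frames (2 9 4)
At position 11, page 8 is evicted.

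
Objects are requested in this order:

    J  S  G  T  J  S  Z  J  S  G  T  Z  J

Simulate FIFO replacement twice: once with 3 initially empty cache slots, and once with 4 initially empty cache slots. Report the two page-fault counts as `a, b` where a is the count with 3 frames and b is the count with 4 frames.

3 frames: F F F F F F F . . F F . F → 10 faults.
4 frames: F F F F . . F F F F F F F → 11 faults.
11 > 10: adding a frame increased faults — Belady's anomaly.

10, 11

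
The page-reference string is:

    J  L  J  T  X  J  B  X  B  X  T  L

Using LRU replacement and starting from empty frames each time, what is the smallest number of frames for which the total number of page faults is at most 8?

3

f=1: 12 faults
f=2: 9 faults
f=3: 7 faults
f=4: 6 faults
f=5: 5 faults
Smallest f with faults ≤ 8 is 3.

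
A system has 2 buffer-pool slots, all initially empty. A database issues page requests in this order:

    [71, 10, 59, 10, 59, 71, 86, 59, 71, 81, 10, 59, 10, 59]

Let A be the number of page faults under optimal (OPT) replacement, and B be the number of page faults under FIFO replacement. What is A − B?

-2

Under OPT: F F F . . F F . F F F . . . → 8 faults.
Under FIFO: F F F . . F F F F F F F . . → 10 faults.
A − B = 8 − 10 = -2.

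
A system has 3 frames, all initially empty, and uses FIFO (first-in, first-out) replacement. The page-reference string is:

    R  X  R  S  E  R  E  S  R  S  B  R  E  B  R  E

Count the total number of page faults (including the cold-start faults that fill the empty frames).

6

R → miss, frames {R}
X → miss, frames {R,X}
R → hit
S → miss, frames {R,X,S}
E → miss, evict R, frames {X,S,E}
R → miss, evict X, frames {S,E,R}
E → hit
S → hit
R → hit
S → hit
B → miss, evict S, frames {E,R,B}
R → hit
E → hit
B → hit
R → hit
E → hit
Page faults: 6.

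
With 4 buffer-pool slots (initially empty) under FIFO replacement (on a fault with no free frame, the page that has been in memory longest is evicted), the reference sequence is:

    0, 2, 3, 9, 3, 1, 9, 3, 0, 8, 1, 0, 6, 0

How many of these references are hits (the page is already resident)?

0 → miss, frames [0]
2 → miss, frames [0, 2]
3 → miss, frames [0, 2, 3]
9 → miss, frames [0, 2, 3, 9]
3 → hit
1 → miss, evict 0, frames [2, 3, 9, 1]
9 → hit
3 → hit
0 → miss, evict 2, frames [3, 9, 1, 0]
8 → miss, evict 3, frames [9, 1, 0, 8]
1 → hit
0 → hit
6 → miss, evict 9, frames [1, 0, 8, 6]
0 → hit
Hits: 6.

6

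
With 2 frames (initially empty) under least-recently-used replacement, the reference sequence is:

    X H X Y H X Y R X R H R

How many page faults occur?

9

X -> fault, frames {X}
H -> fault, frames {X,H}
X -> hit
Y -> fault, evict H, frames {X,Y}
H -> fault, evict X, frames {Y,H}
X -> fault, evict Y, frames {H,X}
Y -> fault, evict H, frames {X,Y}
R -> fault, evict X, frames {Y,R}
X -> fault, evict Y, frames {R,X}
R -> hit
H -> fault, evict X, frames {R,H}
R -> hit
Page faults: 9.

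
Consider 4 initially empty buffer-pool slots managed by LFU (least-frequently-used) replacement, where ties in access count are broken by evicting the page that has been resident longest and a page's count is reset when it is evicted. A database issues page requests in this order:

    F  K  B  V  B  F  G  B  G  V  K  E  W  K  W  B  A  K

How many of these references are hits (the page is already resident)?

F: fault, frames {F}
K: fault, frames {F,K}
B: fault, frames {F,K,B}
V: fault, frames {F,K,B,V}
B: hit
F: hit
G: fault, evict K, frames {F,B,V,G}
B: hit
G: hit
V: hit
K: fault, evict F, frames {B,V,G,K}
E: fault, evict K, frames {B,V,G,E}
W: fault, evict E, frames {B,V,G,W}
K: fault, evict W, frames {B,V,G,K}
W: fault, evict K, frames {B,V,G,W}
B: hit
A: fault, evict W, frames {B,V,G,A}
K: fault, evict A, frames {B,V,G,K}
Hits: 6.

6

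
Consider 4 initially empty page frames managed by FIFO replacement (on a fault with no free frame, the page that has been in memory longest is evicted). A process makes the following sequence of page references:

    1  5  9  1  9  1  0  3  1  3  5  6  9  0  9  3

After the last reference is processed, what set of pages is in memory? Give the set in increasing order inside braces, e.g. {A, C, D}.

{0, 3, 6, 9}

1 -> miss, frames [1]
5 -> miss, frames [1, 5]
9 -> miss, frames [1, 5, 9]
1 -> hit
9 -> hit
1 -> hit
0 -> miss, frames [1, 5, 9, 0]
3 -> miss, evict 1, frames [5, 9, 0, 3]
1 -> miss, evict 5, frames [9, 0, 3, 1]
3 -> hit
5 -> miss, evict 9, frames [0, 3, 1, 5]
6 -> miss, evict 0, frames [3, 1, 5, 6]
9 -> miss, evict 3, frames [1, 5, 6, 9]
0 -> miss, evict 1, frames [5, 6, 9, 0]
9 -> hit
3 -> miss, evict 5, frames [6, 9, 0, 3]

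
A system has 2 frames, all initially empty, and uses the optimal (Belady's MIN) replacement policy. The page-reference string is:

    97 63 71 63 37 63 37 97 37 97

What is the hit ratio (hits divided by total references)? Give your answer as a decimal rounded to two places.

97 -> fault, frames (97)
63 -> fault, frames (97 63)
71 -> fault, evict 97, frames (63 71)
63 -> hit
37 -> fault, evict 71, frames (63 37)
63 -> hit
37 -> hit
97 -> fault, evict 63, frames (37 97)
37 -> hit
97 -> hit
Hits: 5 of 10 references → 5/10 = 0.5000.

0.50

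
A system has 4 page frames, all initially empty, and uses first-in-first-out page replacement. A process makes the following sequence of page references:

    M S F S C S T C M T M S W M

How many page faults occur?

M: fault, frames (M)
S: fault, frames (M S)
F: fault, frames (M S F)
S: hit
C: fault, frames (M S F C)
S: hit
T: fault, evict M, frames (S F C T)
C: hit
M: fault, evict S, frames (F C T M)
T: hit
M: hit
S: fault, evict F, frames (C T M S)
W: fault, evict C, frames (T M S W)
M: hit
Page faults: 8.

8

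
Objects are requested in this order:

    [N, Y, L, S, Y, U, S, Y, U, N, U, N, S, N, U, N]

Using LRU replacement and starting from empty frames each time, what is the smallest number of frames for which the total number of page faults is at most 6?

f=1: 16 faults
f=2: 12 faults
f=3: 7 faults
f=4: 6 faults
f=5: 5 faults
Smallest f with faults ≤ 6 is 4.

4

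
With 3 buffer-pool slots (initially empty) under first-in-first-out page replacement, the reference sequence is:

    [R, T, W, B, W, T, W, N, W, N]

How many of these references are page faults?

5

R → miss, frames (R)
T → miss, frames (R T)
W → miss, frames (R T W)
B → miss, evict R, frames (T W B)
W → hit
T → hit
W → hit
N → miss, evict T, frames (W B N)
W → hit
N → hit
Page faults: 5.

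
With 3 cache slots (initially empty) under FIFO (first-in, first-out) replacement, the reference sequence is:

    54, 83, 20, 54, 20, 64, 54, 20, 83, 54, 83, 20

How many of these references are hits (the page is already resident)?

54 -> fault, frames (54)
83 -> fault, frames (54 83)
20 -> fault, frames (54 83 20)
54 -> hit
20 -> hit
64 -> fault, evict 54, frames (83 20 64)
54 -> fault, evict 83, frames (20 64 54)
20 -> hit
83 -> fault, evict 20, frames (64 54 83)
54 -> hit
83 -> hit
20 -> fault, evict 64, frames (54 83 20)
Hits: 5.

5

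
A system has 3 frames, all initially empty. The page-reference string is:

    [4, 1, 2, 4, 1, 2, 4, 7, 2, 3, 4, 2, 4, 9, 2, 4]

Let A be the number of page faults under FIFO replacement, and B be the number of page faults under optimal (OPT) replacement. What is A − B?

2

Under FIFO: F F F . . . . F . F F F . F . . → 8 faults.
Under OPT: F F F . . . . F . F . . . F . . → 6 faults.
A − B = 8 − 6 = 2.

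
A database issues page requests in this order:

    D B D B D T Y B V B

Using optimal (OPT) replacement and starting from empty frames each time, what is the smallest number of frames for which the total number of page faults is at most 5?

2

f=1: 10 faults
f=2: 5 faults
f=3: 5 faults
f=4: 5 faults
f=5: 5 faults
Smallest f with faults ≤ 5 is 2.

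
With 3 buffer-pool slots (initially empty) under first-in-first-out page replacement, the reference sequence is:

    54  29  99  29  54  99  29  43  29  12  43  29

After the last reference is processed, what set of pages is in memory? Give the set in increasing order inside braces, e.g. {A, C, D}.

{12, 29, 43}

54 → miss, frames (54)
29 → miss, frames (54 29)
99 → miss, frames (54 29 99)
29 → hit
54 → hit
99 → hit
29 → hit
43 → miss, evict 54, frames (29 99 43)
29 → hit
12 → miss, evict 29, frames (99 43 12)
43 → hit
29 → miss, evict 99, frames (43 12 29)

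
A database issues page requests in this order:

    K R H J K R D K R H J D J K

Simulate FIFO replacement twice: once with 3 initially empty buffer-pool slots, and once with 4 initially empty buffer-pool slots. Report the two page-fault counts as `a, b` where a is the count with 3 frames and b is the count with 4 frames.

3 frames: F F F F F F F . . F F . . F → 10 faults.
4 frames: F F F F . . F F F F F F . F → 11 faults.
11 > 10: adding a frame increased faults — Belady's anomaly.

10, 11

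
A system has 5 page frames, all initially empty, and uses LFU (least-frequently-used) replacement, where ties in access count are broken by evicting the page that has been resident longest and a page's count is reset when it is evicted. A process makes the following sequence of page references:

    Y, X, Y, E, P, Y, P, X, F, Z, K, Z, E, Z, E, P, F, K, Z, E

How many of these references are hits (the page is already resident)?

10

Y -> fault, frames {Y}
X -> fault, frames {Y,X}
Y -> hit
E -> fault, frames {Y,X,E}
P -> fault, frames {Y,X,E,P}
Y -> hit
P -> hit
X -> hit
F -> fault, frames {Y,X,E,P,F}
Z -> fault, evict E, frames {Y,X,P,F,Z}
K -> fault, evict F, frames {Y,X,P,Z,K}
Z -> hit
E -> fault, evict K, frames {Y,X,P,Z,E}
Z -> hit
E -> hit
P -> hit
F -> fault, evict X, frames {Y,P,Z,E,F}
K -> fault, evict F, frames {Y,P,Z,E,K}
Z -> hit
E -> hit
Hits: 10.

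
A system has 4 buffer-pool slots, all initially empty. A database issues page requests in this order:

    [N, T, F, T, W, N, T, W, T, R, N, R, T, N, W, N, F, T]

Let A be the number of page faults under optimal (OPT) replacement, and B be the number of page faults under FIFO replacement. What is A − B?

Under OPT: F F F . F . . . . F . . . . . . F . → 6 faults.
Under FIFO: F F F . F . . . . F F . F . . . F . → 8 faults.
A − B = 6 − 8 = -2.

-2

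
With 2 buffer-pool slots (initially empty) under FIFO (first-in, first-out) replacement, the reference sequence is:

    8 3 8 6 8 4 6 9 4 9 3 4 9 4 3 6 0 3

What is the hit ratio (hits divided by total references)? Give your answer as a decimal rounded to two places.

8: miss, frames [8]
3: miss, frames [8, 3]
8: hit
6: miss, evict 8, frames [3, 6]
8: miss, evict 3, frames [6, 8]
4: miss, evict 6, frames [8, 4]
6: miss, evict 8, frames [4, 6]
9: miss, evict 4, frames [6, 9]
4: miss, evict 6, frames [9, 4]
9: hit
3: miss, evict 9, frames [4, 3]
4: hit
9: miss, evict 4, frames [3, 9]
4: miss, evict 3, frames [9, 4]
3: miss, evict 9, frames [4, 3]
6: miss, evict 4, frames [3, 6]
0: miss, evict 3, frames [6, 0]
3: miss, evict 6, frames [0, 3]
Hits: 3 of 18 references → 3/18 = 0.1667.

0.17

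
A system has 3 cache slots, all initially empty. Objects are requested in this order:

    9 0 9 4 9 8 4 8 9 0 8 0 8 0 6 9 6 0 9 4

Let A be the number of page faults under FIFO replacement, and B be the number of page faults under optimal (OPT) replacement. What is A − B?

1

Under FIFO: F F . F . F . . F F . . . . F . . . . F → 8 faults.
Under OPT: F F . F . F . . . F . . . . F . . . . F → 7 faults.
A − B = 8 − 7 = 1.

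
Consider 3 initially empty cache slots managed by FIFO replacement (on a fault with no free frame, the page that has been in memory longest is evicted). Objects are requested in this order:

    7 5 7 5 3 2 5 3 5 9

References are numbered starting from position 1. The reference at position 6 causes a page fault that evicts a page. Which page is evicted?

7

pos 1: 7: fault, frames {7}
pos 2: 5: fault, frames {7,5}
pos 3: 7: hit
pos 4: 5: hit
pos 5: 3: fault, frames {7,5,3}
pos 6: 2: fault, evict 7, frames {5,3,2}
At position 6, page 7 is evicted.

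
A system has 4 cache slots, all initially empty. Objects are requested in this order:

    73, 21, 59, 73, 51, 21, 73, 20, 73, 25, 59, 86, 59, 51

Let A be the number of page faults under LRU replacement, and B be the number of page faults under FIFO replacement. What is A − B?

-1

Under LRU: F F F . F . . F . F F F . F → 9 faults.
Under FIFO: F F F . F . . F F F F F . F → 10 faults.
A − B = 9 − 10 = -1.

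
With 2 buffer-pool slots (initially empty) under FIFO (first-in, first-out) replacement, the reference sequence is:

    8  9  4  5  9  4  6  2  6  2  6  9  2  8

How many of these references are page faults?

8 → fault, frames [8]
9 → fault, frames [8, 9]
4 → fault, evict 8, frames [9, 4]
5 → fault, evict 9, frames [4, 5]
9 → fault, evict 4, frames [5, 9]
4 → fault, evict 5, frames [9, 4]
6 → fault, evict 9, frames [4, 6]
2 → fault, evict 4, frames [6, 2]
6 → hit
2 → hit
6 → hit
9 → fault, evict 6, frames [2, 9]
2 → hit
8 → fault, evict 2, frames [9, 8]
Page faults: 10.

10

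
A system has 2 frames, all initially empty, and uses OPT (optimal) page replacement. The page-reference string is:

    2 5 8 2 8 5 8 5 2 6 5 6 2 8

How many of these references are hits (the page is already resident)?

6

2 → miss, frames {2}
5 → miss, frames {2,5}
8 → miss, evict 5, frames {2,8}
2 → hit
8 → hit
5 → miss, evict 2, frames {8,5}
8 → hit
5 → hit
2 → miss, evict 8, frames {5,2}
6 → miss, evict 2, frames {5,6}
5 → hit
6 → hit
2 → miss, evict 6, frames {5,2}
8 → miss, evict 2, frames {5,8}
Hits: 6.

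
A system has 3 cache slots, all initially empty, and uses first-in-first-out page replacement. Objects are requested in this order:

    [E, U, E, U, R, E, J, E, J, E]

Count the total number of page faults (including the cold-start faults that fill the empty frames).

E -> miss, frames (E)
U -> miss, frames (E U)
E -> hit
U -> hit
R -> miss, frames (E U R)
E -> hit
J -> miss, evict E, frames (U R J)
E -> miss, evict U, frames (R J E)
J -> hit
E -> hit
Page faults: 5.

5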